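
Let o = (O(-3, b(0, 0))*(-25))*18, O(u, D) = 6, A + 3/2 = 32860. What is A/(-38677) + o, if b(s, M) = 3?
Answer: -208921517/77354 ≈ -2700.8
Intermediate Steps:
A = 65717/2 (A = -3/2 + 32860 = 65717/2 ≈ 32859.)
o = -2700 (o = (6*(-25))*18 = -150*18 = -2700)
A/(-38677) + o = (65717/2)/(-38677) - 2700 = (65717/2)*(-1/38677) - 2700 = -65717/77354 - 2700 = -208921517/77354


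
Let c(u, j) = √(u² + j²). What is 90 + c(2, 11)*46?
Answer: 90 + 230*√5 ≈ 604.30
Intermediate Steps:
c(u, j) = √(j² + u²)
90 + c(2, 11)*46 = 90 + √(11² + 2²)*46 = 90 + √(121 + 4)*46 = 90 + √125*46 = 90 + (5*√5)*46 = 90 + 230*√5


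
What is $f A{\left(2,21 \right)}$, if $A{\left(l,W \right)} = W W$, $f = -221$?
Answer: $-97461$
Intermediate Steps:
$A{\left(l,W \right)} = W^{2}$
$f A{\left(2,21 \right)} = - 221 \cdot 21^{2} = \left(-221\right) 441 = -97461$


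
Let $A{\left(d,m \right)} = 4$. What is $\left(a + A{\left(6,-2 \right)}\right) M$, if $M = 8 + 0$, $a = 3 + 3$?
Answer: $80$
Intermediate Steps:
$a = 6$
$M = 8$
$\left(a + A{\left(6,-2 \right)}\right) M = \left(6 + 4\right) 8 = 10 \cdot 8 = 80$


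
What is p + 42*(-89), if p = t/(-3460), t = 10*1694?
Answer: -647521/173 ≈ -3742.9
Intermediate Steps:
t = 16940
p = -847/173 (p = 16940/(-3460) = 16940*(-1/3460) = -847/173 ≈ -4.8960)
p + 42*(-89) = -847/173 + 42*(-89) = -847/173 - 3738 = -647521/173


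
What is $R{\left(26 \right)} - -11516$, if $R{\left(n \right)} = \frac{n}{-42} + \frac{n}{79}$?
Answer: $\frac{19104563}{1659} \approx 11516.0$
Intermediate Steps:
$R{\left(n \right)} = - \frac{37 n}{3318}$ ($R{\left(n \right)} = n \left(- \frac{1}{42}\right) + n \frac{1}{79} = - \frac{n}{42} + \frac{n}{79} = - \frac{37 n}{3318}$)
$R{\left(26 \right)} - -11516 = \left(- \frac{37}{3318}\right) 26 - -11516 = - \frac{481}{1659} + 11516 = \frac{19104563}{1659}$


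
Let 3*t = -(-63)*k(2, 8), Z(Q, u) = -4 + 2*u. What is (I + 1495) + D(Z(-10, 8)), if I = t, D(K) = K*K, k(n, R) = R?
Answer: 1807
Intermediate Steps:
D(K) = K²
t = 168 (t = (-(-63)*8)/3 = (-21*(-24))/3 = (⅓)*504 = 168)
I = 168
(I + 1495) + D(Z(-10, 8)) = (168 + 1495) + (-4 + 2*8)² = 1663 + (-4 + 16)² = 1663 + 12² = 1663 + 144 = 1807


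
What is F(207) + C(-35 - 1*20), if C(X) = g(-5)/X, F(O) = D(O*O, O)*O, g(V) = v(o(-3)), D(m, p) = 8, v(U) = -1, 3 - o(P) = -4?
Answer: 91081/55 ≈ 1656.0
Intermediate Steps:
o(P) = 7 (o(P) = 3 - 1*(-4) = 3 + 4 = 7)
g(V) = -1
F(O) = 8*O
C(X) = -1/X
F(207) + C(-35 - 1*20) = 8*207 - 1/(-35 - 1*20) = 1656 - 1/(-35 - 20) = 1656 - 1/(-55) = 1656 - 1*(-1/55) = 1656 + 1/55 = 91081/55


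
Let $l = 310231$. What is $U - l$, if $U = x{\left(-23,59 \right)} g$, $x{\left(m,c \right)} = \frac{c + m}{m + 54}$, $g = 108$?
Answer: $- \frac{9613273}{31} \approx -3.1011 \cdot 10^{5}$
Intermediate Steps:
$x{\left(m,c \right)} = \frac{c + m}{54 + m}$
$U = \frac{3888}{31}$ ($U = \frac{59 - 23}{54 - 23} \cdot 108 = \frac{1}{31} \cdot 36 \cdot 108 = \frac{36}{31} \cdot 108 = \frac{3888}{31} \approx 125.42$)
$U - l = \frac{3888}{31} - 310231 = - \frac{9613273}{31}$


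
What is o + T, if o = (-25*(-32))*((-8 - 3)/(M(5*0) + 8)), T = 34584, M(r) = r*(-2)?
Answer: 33484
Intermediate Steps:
M(r) = -2*r
o = -1100 (o = (-25*(-32))*((-8 - 3)/(-10*0 + 8)) = 800*(-11/(-2*0 + 8)) = 800*(-11/(0 + 8)) = 800*(-11/8) = -1100)
o + T = -1100 + 34584 = 33484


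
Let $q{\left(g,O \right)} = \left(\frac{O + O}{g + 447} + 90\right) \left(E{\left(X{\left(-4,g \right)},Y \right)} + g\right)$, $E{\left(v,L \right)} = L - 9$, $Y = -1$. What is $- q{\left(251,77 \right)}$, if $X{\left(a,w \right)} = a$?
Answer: $- \frac{7588367}{349} \approx -21743.0$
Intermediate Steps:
$E{\left(v,L \right)} = -9 + L$ ($E{\left(v,L \right)} = L - 9 = -9 + L$)
$q{\left(g,O \right)} = \left(-10 + g\right) \left(90 + \frac{2 O}{447 + g}\right)$ ($q{\left(g,O \right)} = \left(\frac{O + O}{g + 447} + 90\right) \left(\left(-9 - 1\right) + g\right) = \left(\frac{2 O}{447 + g} + 90\right) \left(-10 + g\right) = \left(90 + \frac{2 O}{447 + g}\right) \left(-10 + g\right) = \left(-10 + g\right) \left(90 + \frac{2 O}{447 + g}\right)$)
$- q{\left(251,77 \right)} = - \frac{2 \left(-201150 - 770 + 45 \cdot 251^{2} + 19665 \cdot 251 + 77 \cdot 251\right)}{447 + 251} = - \frac{2 \left(-201150 - 770 + 45 \cdot 63001 + 4935915 + 19327\right)}{698} = - \frac{2 \left(-201150 - 770 + 2835045 + 4935915 + 19327\right)}{698} = - \frac{2 \cdot 7588367}{698} = \left(-1\right) \frac{7588367}{349} = - \frac{7588367}{349}$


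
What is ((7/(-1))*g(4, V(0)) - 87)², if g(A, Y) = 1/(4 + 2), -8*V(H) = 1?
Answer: 279841/36 ≈ 7773.4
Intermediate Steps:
V(H) = -⅛ (V(H) = -⅛*1 = -⅛)
g(A, Y) = ⅙ (g(A, Y) = 1/6 = ⅙)
((7/(-1))*g(4, V(0)) - 87)² = ((7/(-1))*(⅙) - 87)² = ((7*(-1))*(⅙) - 87)² = (-7*⅙ - 87)² = (-7/6 - 87)² = (-529/6)² = 279841/36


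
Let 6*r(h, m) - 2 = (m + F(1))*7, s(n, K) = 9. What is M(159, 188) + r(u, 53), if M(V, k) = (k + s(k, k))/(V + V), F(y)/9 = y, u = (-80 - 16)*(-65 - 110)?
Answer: 23305/318 ≈ 73.286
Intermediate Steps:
u = 16800 (u = -96*(-175) = 16800)
F(y) = 9*y
r(h, m) = 65/6 + 7*m/6 (r(h, m) = ⅓ + ((m + 9*1)*7)/6 = ⅓ + ((m + 9)*7)/6 = ⅓ + ((9 + m)*7)/6 = ⅓ + (63 + 7*m)/6 = ⅓ + (21/2 + 7*m/6) = 65/6 + 7*m/6)
M(V, k) = (9 + k)/(2*V) (M(V, k) = (k + 9)/(V + V) = (9 + k)/((2*V)) = (9 + k)*(1/(2*V)) = (9 + k)/(2*V))
M(159, 188) + r(u, 53) = (½)*(9 + 188)/159 + (65/6 + (7/6)*53) = (½)*(1/159)*197 + (65/6 + 371/6) = 197/318 + 218/3 = 23305/318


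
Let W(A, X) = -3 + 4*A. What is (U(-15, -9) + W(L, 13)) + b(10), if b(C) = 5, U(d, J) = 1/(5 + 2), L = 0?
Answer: 15/7 ≈ 2.1429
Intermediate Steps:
U(d, J) = 1/7
(U(-15, -9) + W(L, 13)) + b(10) = (1/7 + (-3 + 4*0)) + 5 = (1/7 + (-3 + 0)) + 5 = (1/7 - 3) + 5 = -20/7 + 5 = 15/7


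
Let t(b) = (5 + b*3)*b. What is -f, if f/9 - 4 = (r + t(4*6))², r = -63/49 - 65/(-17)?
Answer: -436448361960/14161 ≈ -3.0820e+7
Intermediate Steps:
r = 302/119 (r = -63*1/49 - 65*(-1/17) = -9/7 + 65/17 = 302/119 ≈ 2.5378)
t(b) = b*(5 + 3*b) (t(b) = (5 + 3*b)*b = b*(5 + 3*b))
f = 436448361960/14161 (f = 36 + 9*(302/119 + (4*6)*(5 + 3*(4*6)))² = 36 + 9*(302/119 + 24*(5 + 3*24))² = 36 + 9*(302/119 + 24*(5 + 72))² = 36 + 9*(302/119 + 24*77)² = 36 + 9*(302/119 + 1848)² = 36 + 9*(220214/119)² = 36 + 9*(48494205796/14161) = 36 + 436447852164/14161 = 436448361960/14161 ≈ 3.0820e+7)
-f = -1*436448361960/14161 = -436448361960/14161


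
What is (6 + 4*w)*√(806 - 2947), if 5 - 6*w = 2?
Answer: 8*I*√2141 ≈ 370.17*I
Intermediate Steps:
w = ½ (w = ⅚ - ⅙*2 = ⅚ - ⅓ = ½ ≈ 0.50000)
(6 + 4*w)*√(806 - 2947) = (6 + 4*(½))*√(806 - 2947) = (6 + 2)*√(-2141) = 8*(I*√2141) = 8*I*√2141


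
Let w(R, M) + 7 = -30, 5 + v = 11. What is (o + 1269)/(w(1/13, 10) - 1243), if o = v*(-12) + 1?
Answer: -599/640 ≈ -0.93594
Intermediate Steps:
v = 6 (v = -5 + 11 = 6)
w(R, M) = -37 (w(R, M) = -7 - 30 = -37)
o = -71 (o = 6*(-12) + 1 = -72 + 1 = -71)
(o + 1269)/(w(1/13, 10) - 1243) = (-71 + 1269)/(-37 - 1243) = 1198/(-1280) = 1198*(-1/1280) = -599/640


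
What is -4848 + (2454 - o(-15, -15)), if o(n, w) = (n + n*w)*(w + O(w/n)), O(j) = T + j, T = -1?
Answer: 756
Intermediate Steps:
O(j) = -1 + j
o(n, w) = (n + n*w)*(-1 + w + w/n) (o(n, w) = (n + n*w)*(w + (-1 + w/n)) = (n + n*w)*(-1 + w + w/n))
-4848 + (2454 - o(-15, -15)) = -4848 + (2454 - (-15 + (-15)**2 - 1*(-15) - 15*(-15)**2)) = -4848 + (2454 - (-15 + 225 + 15 - 15*225)) = -4848 + (2454 - (-15 + 225 + 15 - 3375)) = -4848 + (2454 - 1*(-3150)) = -4848 + (2454 + 3150) = -4848 + 5604 = 756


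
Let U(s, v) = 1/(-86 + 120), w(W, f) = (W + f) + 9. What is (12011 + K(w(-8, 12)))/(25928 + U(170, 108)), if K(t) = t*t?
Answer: 138040/293851 ≈ 0.46976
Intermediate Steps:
w(W, f) = 9 + W + f
K(t) = t**2
U(s, v) = 1/34
(12011 + K(w(-8, 12)))/(25928 + U(170, 108)) = (12011 + (9 - 8 + 12)**2)/(25928 + 1/34) = (12011 + 13**2)/(881553/34) = (12011 + 169)*(34/881553) = 12180*(34/881553) = 138040/293851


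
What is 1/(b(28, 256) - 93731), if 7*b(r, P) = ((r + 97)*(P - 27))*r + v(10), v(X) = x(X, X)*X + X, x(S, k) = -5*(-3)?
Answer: 7/145543 ≈ 4.8096e-5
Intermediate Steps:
x(S, k) = 15
v(X) = 16*X (v(X) = 15*X + X = 16*X)
b(r, P) = 160/7 + r*(-27 + P)*(97 + r)/7 (b(r, P) = (((r + 97)*(P - 27))*r + 16*10)/7 = (((97 + r)*(-27 + P))*r + 160)/7 = (((-27 + P)*(97 + r))*r + 160)/7 = (r*(-27 + P)*(97 + r) + 160)/7 = (160 + r*(-27 + P)*(97 + r))/7 = 160/7 + r*(-27 + P)*(97 + r)/7)
1/(b(28, 256) - 93731) = 1/((160/7 - 2619/7*28 - 27/7*28² + (⅐)*256*28² + (97/7)*256*28) - 93731) = 1/((160/7 - 10476 - 27/7*784 + (⅐)*256*784 + 99328) - 93731) = 1/((160/7 - 10476 - 3024 + 28672 + 99328) - 93731) = 1/(801660/7 - 93731) = 1/(145543/7) = 7/145543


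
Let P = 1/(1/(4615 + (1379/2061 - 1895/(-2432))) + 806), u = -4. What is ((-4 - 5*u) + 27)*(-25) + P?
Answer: -20048997371123947/18650251637570 ≈ -1075.0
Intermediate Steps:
P = 23139263803/18650251637570 (P = 1/(1/(4615 + (1379*(1/2061) - 1895*(-1/2432))) + 806) = 1/(1/(4615 + (1379/2061 + 1895/2432)) + 806) = 1/(1/(4615 + 7259323/5012352) + 806) = 1/(1/(23139263803/5012352) + 806) = 1/(5012352/23139263803 + 806) = 1/(18650251637570/23139263803) = 23139263803/18650251637570 ≈ 0.0012407)
((-4 - 5*u) + 27)*(-25) + P = ((-4 - 5*(-4)) + 27)*(-25) + 23139263803/18650251637570 = ((-4 + 20) + 27)*(-25) + 23139263803/18650251637570 = (16 + 27)*(-25) + 23139263803/18650251637570 = 43*(-25) + 23139263803/18650251637570 = -1075 + 23139263803/18650251637570 = -20048997371123947/18650251637570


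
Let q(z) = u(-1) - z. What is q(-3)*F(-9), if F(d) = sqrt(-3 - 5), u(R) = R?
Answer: 4*I*sqrt(2) ≈ 5.6569*I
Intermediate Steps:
F(d) = 2*I*sqrt(2) (F(d) = sqrt(-8) = 2*I*sqrt(2))
q(z) = -1 - z
q(-3)*F(-9) = (-1 - 1*(-3))*(2*I*sqrt(2)) = (-1 + 3)*(2*I*sqrt(2)) = 2*(2*I*sqrt(2)) = 4*I*sqrt(2)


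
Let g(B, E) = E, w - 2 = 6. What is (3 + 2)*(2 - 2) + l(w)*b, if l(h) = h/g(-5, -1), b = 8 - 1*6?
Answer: -16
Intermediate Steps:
w = 8 (w = 2 + 6 = 8)
b = 2 (b = 8 - 6 = 2)
l(h) = -h (l(h) = h/(-1) = h*(-1) = -h)
(3 + 2)*(2 - 2) + l(w)*b = (3 + 2)*(2 - 2) - 1*8*2 = 5*0 - 8*2 = 0 - 16 = -16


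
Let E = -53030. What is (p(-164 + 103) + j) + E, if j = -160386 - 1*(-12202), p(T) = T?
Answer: -201275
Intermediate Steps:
j = -148184 (j = -160386 + 12202 = -148184)
(p(-164 + 103) + j) + E = ((-164 + 103) - 148184) - 53030 = (-61 - 148184) - 53030 = -148245 - 53030 = -201275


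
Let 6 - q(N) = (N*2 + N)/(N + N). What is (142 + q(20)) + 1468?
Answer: 3229/2 ≈ 1614.5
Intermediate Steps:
q(N) = 9/2 (q(N) = 6 - (N*2 + N)/(N + N) = 6 - (2*N + N)/(2*N) = 6 - 3*N*1/(2*N) = 6 - 1*3/2 = 6 - 3/2 = 9/2)
(142 + q(20)) + 1468 = (142 + 9/2) + 1468 = 293/2 + 1468 = 3229/2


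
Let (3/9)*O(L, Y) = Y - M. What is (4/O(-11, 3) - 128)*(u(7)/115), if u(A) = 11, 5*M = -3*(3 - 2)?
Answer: -37906/3105 ≈ -12.208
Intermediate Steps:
M = -⅗ (M = (-3*(3 - 2))/5 = (-3*1)/5 = (⅕)*(-3) = -⅗ ≈ -0.60000)
O(L, Y) = 9/5 + 3*Y (O(L, Y) = 3*(Y - 1*(-⅗)) = 3*(Y + ⅗) = 3*(⅗ + Y) = 9/5 + 3*Y)
(4/O(-11, 3) - 128)*(u(7)/115) = (4/(9/5 + 3*3) - 128)*(11/115) = (4/(9/5 + 9) - 128)*(11*(1/115)) = (4/(54/5) - 128)*(11/115) = (4*(5/54) - 128)*(11/115) = (10/27 - 128)*(11/115) = -3446/27*11/115 = -37906/3105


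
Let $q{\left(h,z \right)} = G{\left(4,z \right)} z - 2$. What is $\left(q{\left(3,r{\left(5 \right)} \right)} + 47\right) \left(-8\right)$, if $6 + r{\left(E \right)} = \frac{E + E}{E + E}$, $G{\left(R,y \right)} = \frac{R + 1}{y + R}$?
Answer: $-560$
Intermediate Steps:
$G{\left(R,y \right)} = \frac{1 + R}{R + y}$
$r{\left(E \right)} = -5$ ($r{\left(E \right)} = -6 + \frac{E + E}{E + E} = -6 + \frac{2 E}{2 E} = -6 + 2 E \frac{1}{2 E} = -6 + 1 = -5$)
$q{\left(h,z \right)} = -2 + \frac{5 z}{4 + z}$ ($q{\left(h,z \right)} = \frac{1 + 4}{4 + z} z - 2 = \frac{1}{4 + z} 5 z - 2 = \frac{5}{4 + z} z - 2 = \frac{5 z}{4 + z} - 2 = -2 + \frac{5 z}{4 + z}$)
$\left(q{\left(3,r{\left(5 \right)} \right)} + 47\right) \left(-8\right) = \left(\frac{-8 + 3 \left(-5\right)}{4 - 5} + 47\right) \left(-8\right) = \left(\frac{-8 - 15}{-1} + 47\right) \left(-8\right) = \left(\left(-1\right) \left(-23\right) + 47\right) \left(-8\right) = \left(23 + 47\right) \left(-8\right) = 70 \left(-8\right) = -560$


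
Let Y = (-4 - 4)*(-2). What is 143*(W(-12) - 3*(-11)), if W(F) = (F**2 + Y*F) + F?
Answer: -3861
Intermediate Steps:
Y = 16 (Y = -8*(-2) = 16)
W(F) = F**2 + 17*F (W(F) = (F**2 + 16*F) + F = F**2 + 17*F)
143*(W(-12) - 3*(-11)) = 143*(-12*(17 - 12) - 3*(-11)) = 143*(-12*5 + 33) = 143*(-60 + 33) = 143*(-27) = -3861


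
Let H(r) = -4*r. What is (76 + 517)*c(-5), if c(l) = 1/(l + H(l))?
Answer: 593/15 ≈ 39.533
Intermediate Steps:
c(l) = -1/(3*l) (c(l) = 1/(l - 4*l) = 1/(-3*l) = -1/(3*l))
(76 + 517)*c(-5) = (76 + 517)*(-⅓/(-5)) = 593*(-⅓*(-⅕)) = 593*(1/15) = 593/15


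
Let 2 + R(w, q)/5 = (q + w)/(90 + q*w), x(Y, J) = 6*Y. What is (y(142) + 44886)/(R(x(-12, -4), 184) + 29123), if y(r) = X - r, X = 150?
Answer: 295357626/191534147 ≈ 1.5421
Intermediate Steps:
y(r) = 150 - r
R(w, q) = -10 + 5*(q + w)/(90 + q*w) (R(w, q) = -10 + 5*((q + w)/(90 + q*w)) = -10 + 5*(q + w)/(90 + q*w))
(y(142) + 44886)/(R(x(-12, -4), 184) + 29123) = ((150 - 1*142) + 44886)/(5*(-180 + 184 + 6*(-12) - 2*184*6*(-12))/(90 + 184*(6*(-12))) + 29123) = ((150 - 142) + 44886)/(5*(-180 + 184 - 72 - 2*184*(-72))/(90 + 184*(-72)) + 29123) = (8 + 44886)/(5*(-180 + 184 - 72 + 26496)/(90 - 13248) + 29123) = 44894/(5*26428/(-13158) + 29123) = 44894/(5*(-1/13158)*26428 + 29123) = 44894/(-66070/6579 + 29123) = 44894/(191534147/6579) = 44894*(6579/191534147) = 295357626/191534147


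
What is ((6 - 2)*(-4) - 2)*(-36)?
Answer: 648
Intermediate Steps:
((6 - 2)*(-4) - 2)*(-36) = (4*(-4) - 2)*(-36) = (-16 - 2)*(-36) = -18*(-36) = 648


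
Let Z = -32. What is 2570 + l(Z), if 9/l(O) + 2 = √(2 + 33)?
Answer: 79688/31 + 9*√35/31 ≈ 2572.3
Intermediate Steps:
l(O) = 9/(-2 + √35) (l(O) = 9/(-2 + √(2 + 33)) = 9/(-2 + √35))
2570 + l(Z) = 2570 + (18/31 + 9*√35/31) = 79688/31 + 9*√35/31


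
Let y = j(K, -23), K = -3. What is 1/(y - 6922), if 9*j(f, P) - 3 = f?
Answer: -1/6922 ≈ -0.00014447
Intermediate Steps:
j(f, P) = 1/3 + f/9
y = 0 (y = 1/3 + (1/9)*(-3) = 1/3 - 1/3 = 0)
1/(y - 6922) = 1/(0 - 6922) = 1/(-6922) = -1/6922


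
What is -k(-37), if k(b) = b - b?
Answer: 0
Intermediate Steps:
k(b) = 0
-k(-37) = -1*0 = 0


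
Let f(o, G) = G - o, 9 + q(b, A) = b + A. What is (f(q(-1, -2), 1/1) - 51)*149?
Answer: -5662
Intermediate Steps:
q(b, A) = -9 + A + b (q(b, A) = -9 + (b + A) = -9 + (A + b) = -9 + A + b)
(f(q(-1, -2), 1/1) - 51)*149 = ((1/1 - (-9 - 2 - 1)) - 51)*149 = ((1 - 1*(-12)) - 51)*149 = ((1 + 12) - 51)*149 = (13 - 51)*149 = -38*149 = -5662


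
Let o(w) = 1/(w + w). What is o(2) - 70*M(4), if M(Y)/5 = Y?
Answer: -5599/4 ≈ -1399.8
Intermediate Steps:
M(Y) = 5*Y
o(w) = 1/(2*w)
o(2) - 70*M(4) = (½)/2 - 350*4 = (½)*(½) - 70*20 = ¼ - 1400 = -5599/4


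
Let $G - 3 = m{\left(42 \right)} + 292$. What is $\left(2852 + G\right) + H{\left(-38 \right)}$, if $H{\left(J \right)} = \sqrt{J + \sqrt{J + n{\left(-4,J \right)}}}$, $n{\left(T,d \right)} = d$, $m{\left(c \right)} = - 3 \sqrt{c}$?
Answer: $3147 + \sqrt{-38 + 2 i \sqrt{19}} - 3 \sqrt{42} \approx 3128.3 + 6.2043 i$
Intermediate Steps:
$H{\left(J \right)} = \sqrt{J + \sqrt{2} \sqrt{J}}$ ($H{\left(J \right)} = \sqrt{J + \sqrt{J + J}} = \sqrt{J + \sqrt{2 J}} = \sqrt{J + \sqrt{2} \sqrt{J}}$)
$G = 295 - 3 \sqrt{42}$ ($G = 3 + \left(- 3 \sqrt{42} + 292\right) = 3 + \left(292 - 3 \sqrt{42}\right) = 295 - 3 \sqrt{42} \approx 275.56$)
$\left(2852 + G\right) + H{\left(-38 \right)} = \left(2852 + \left(295 - 3 \sqrt{42}\right)\right) + \sqrt{-38 + \sqrt{2} \sqrt{-38}} = \left(3147 - 3 \sqrt{42}\right) + \sqrt{-38 + \sqrt{2} i \sqrt{38}} = \left(3147 - 3 \sqrt{42}\right) + \sqrt{-38 + 2 i \sqrt{19}} = 3147 + \sqrt{-38 + 2 i \sqrt{19}} - 3 \sqrt{42}$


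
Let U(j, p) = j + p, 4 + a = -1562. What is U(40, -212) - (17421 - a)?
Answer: -19159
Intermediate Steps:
a = -1566 (a = -4 - 1562 = -1566)
U(40, -212) - (17421 - a) = (40 - 212) - (17421 - 1*(-1566)) = -172 - (17421 + 1566) = -172 - 1*18987 = -172 - 18987 = -19159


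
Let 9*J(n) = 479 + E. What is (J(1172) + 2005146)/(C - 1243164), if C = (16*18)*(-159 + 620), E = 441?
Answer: -9023617/4996782 ≈ -1.8059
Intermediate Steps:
C = 132768 (C = 288*461 = 132768)
J(n) = 920/9 (J(n) = (479 + 441)/9 = (⅑)*920 = 920/9)
(J(1172) + 2005146)/(C - 1243164) = (920/9 + 2005146)/(132768 - 1243164) = (18047234/9)/(-1110396) = (18047234/9)*(-1/1110396) = -9023617/4996782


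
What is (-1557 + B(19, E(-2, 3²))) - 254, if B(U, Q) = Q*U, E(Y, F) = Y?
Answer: -1849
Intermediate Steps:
(-1557 + B(19, E(-2, 3²))) - 254 = (-1557 - 2*19) - 254 = (-1557 - 38) - 254 = -1595 - 254 = -1849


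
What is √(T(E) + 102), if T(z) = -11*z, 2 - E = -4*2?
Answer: 2*I*√2 ≈ 2.8284*I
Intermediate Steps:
E = 10 (E = 2 - (-4)*2 = 2 - 1*(-8) = 2 + 8 = 10)
√(T(E) + 102) = √(-11*10 + 102) = √(-110 + 102) = √(-8) = 2*I*√2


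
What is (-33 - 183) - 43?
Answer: -259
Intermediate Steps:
(-33 - 183) - 43 = -216 - 43 = -259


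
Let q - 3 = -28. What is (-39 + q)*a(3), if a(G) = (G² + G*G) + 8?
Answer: -1664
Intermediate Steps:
a(G) = 8 + 2*G² (a(G) = (G² + G²) + 8 = 2*G² + 8 = 8 + 2*G²)
q = -25 (q = 3 - 28 = -25)
(-39 + q)*a(3) = (-39 - 25)*(8 + 2*3²) = -64*(8 + 2*9) = -64*(8 + 18) = -64*26 = -1664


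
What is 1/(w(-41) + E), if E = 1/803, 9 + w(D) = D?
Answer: -803/40149 ≈ -0.020000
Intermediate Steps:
w(D) = -9 + D
E = 1/803 ≈ 0.0012453
1/(w(-41) + E) = 1/((-9 - 41) + 1/803) = 1/(-50 + 1/803) = 1/(-40149/803) = -803/40149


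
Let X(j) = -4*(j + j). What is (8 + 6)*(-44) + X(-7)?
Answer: -560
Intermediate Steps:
X(j) = -8*j
(8 + 6)*(-44) + X(-7) = (8 + 6)*(-44) - 8*(-7) = 14*(-44) + 56 = -616 + 56 = -560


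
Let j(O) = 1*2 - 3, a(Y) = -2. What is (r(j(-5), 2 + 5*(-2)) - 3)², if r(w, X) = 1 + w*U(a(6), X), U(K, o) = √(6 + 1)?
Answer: (2 + √7)² ≈ 21.583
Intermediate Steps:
U(K, o) = √7
j(O) = -1 (j(O) = 2 - 3 = -1)
r(w, X) = 1 + w*√7
(r(j(-5), 2 + 5*(-2)) - 3)² = ((1 - √7) - 3)² = (-2 - √7)²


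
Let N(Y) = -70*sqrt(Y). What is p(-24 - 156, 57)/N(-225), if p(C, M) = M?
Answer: 19*I/350 ≈ 0.054286*I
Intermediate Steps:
p(-24 - 156, 57)/N(-225) = 57/((-1050*I)) = 57*(I/1050) = 19*I/350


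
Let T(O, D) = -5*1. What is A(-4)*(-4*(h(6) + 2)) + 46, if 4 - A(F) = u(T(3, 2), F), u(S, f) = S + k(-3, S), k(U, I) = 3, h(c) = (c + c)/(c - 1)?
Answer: -298/5 ≈ -59.600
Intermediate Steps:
h(c) = 2*c/(-1 + c) (h(c) = (2*c)/(-1 + c) = 2*c/(-1 + c))
T(O, D) = -5
u(S, f) = 3 + S (u(S, f) = S + 3 = 3 + S)
A(F) = 6 (A(F) = 4 - (3 - 5) = 4 - 1*(-2) = 4 + 2 = 6)
A(-4)*(-4*(h(6) + 2)) + 46 = 6*(-4*(2*6/(-1 + 6) + 2)) + 46 = 6*(-4*(2*6/5 + 2)) + 46 = 6*(-4*(2*6*(⅕) + 2)) + 46 = 6*(-4*(12/5 + 2)) + 46 = 6*(-4*22/5) + 46 = 6*(-88/5) + 46 = -528/5 + 46 = -298/5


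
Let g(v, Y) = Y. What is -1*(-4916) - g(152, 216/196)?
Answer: 240830/49 ≈ 4914.9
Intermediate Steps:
-1*(-4916) - g(152, 216/196) = -1*(-4916) - 216/196 = 4916 - 216/196 = 4916 - 1*54/49 = 4916 - 54/49 = 240830/49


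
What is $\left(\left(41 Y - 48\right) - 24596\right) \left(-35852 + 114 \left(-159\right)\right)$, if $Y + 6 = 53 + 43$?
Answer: $1131055012$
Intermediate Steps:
$Y = 90$ ($Y = -6 + \left(53 + 43\right) = -6 + 96 = 90$)
$\left(\left(41 Y - 48\right) - 24596\right) \left(-35852 + 114 \left(-159\right)\right) = \left(\left(41 \cdot 90 - 48\right) - 24596\right) \left(-35852 + 114 \left(-159\right)\right) = \left(\left(3690 - 48\right) - 24596\right) \left(-35852 - 18126\right) = \left(3642 - 24596\right) \left(-53978\right) = \left(-20954\right) \left(-53978\right) = 1131055012$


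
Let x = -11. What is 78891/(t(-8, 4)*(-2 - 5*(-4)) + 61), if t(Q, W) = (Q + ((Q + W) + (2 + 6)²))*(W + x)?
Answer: -78891/6491 ≈ -12.154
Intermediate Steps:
t(Q, W) = (-11 + W)*(64 + W + 2*Q) (t(Q, W) = (Q + ((Q + W) + (2 + 6)²))*(W - 11) = (Q + ((Q + W) + 8²))*(-11 + W) = (Q + ((Q + W) + 64))*(-11 + W) = (Q + (64 + Q + W))*(-11 + W) = (64 + W + 2*Q)*(-11 + W) = (-11 + W)*(64 + W + 2*Q))
78891/(t(-8, 4)*(-2 - 5*(-4)) + 61) = 78891/((-704 + 4² - 22*(-8) + 53*4 + 2*(-8)*4)*(-2 - 5*(-4)) + 61) = 78891/((-704 + 16 + 176 + 212 - 64)*(-2 + 20) + 61) = 78891/(-364*18 + 61) = 78891/(-6552 + 61) = 78891/(-6491) = 78891*(-1/6491) = -78891/6491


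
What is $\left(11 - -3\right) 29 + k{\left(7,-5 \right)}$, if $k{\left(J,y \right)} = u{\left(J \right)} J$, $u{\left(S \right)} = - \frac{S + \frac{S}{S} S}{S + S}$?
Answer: $399$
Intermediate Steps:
$u{\left(S \right)} = -1$ ($u{\left(S \right)} = - \frac{S + 1 S}{2 S} = - \left(S + S\right) \frac{1}{2 S} = - 2 S \frac{1}{2 S} = \left(-1\right) 1 = -1$)
$k{\left(J,y \right)} = - J$
$\left(11 - -3\right) 29 + k{\left(7,-5 \right)} = \left(11 - -3\right) 29 - 7 = \left(11 + 3\right) 29 - 7 = 14 \cdot 29 - 7 = 406 - 7 = 399$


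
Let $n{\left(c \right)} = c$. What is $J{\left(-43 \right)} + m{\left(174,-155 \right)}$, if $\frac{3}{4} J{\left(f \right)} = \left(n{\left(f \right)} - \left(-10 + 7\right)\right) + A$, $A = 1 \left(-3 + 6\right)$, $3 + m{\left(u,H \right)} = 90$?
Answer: $\frac{113}{3} \approx 37.667$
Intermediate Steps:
$m{\left(u,H \right)} = 87$ ($m{\left(u,H \right)} = -3 + 90 = 87$)
$A = 3$ ($A = 1 \cdot 3 = 3$)
$J{\left(f \right)} = 8 + \frac{4 f}{3}$ ($J{\left(f \right)} = \frac{4 \left(\left(f - \left(-10 + 7\right)\right) + 3\right)}{3} = \frac{4 \left(\left(f - -3\right) + 3\right)}{3} = \frac{4 \left(\left(f + 3\right) + 3\right)}{3} = \frac{4 \left(\left(3 + f\right) + 3\right)}{3} = \frac{4 \left(6 + f\right)}{3} = 8 + \frac{4 f}{3}$)
$J{\left(-43 \right)} + m{\left(174,-155 \right)} = \left(8 + \frac{4}{3} \left(-43\right)\right) + 87 = \left(8 - \frac{172}{3}\right) + 87 = - \frac{148}{3} + 87 = \frac{113}{3}$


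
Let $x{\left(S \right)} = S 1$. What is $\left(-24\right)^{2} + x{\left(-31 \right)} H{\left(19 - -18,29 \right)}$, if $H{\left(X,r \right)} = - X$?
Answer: $1723$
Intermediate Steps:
$x{\left(S \right)} = S$
$\left(-24\right)^{2} + x{\left(-31 \right)} H{\left(19 - -18,29 \right)} = \left(-24\right)^{2} - 31 \left(- (19 - -18)\right) = 576 - 31 \left(- (19 + 18)\right) = 576 - 31 \left(\left(-1\right) 37\right) = 576 - -1147 = 576 + 1147 = 1723$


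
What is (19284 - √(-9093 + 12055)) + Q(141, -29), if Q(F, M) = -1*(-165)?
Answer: 19449 - √2962 ≈ 19395.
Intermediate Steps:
Q(F, M) = 165
(19284 - √(-9093 + 12055)) + Q(141, -29) = (19284 - √(-9093 + 12055)) + 165 = (19284 - √2962) + 165 = 19449 - √2962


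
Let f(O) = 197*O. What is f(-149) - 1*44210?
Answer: -73563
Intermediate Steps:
f(-149) - 1*44210 = 197*(-149) - 1*44210 = -29353 - 44210 = -73563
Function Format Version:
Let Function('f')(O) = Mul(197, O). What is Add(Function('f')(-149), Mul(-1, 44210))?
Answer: -73563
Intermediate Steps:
Add(Function('f')(-149), Mul(-1, 44210)) = Add(Mul(197, -149), Mul(-1, 44210)) = Add(-29353, -44210) = -73563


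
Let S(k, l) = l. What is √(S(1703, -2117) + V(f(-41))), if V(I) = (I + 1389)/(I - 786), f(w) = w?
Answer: I*√1448992489/827 ≈ 46.029*I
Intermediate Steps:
V(I) = (1389 + I)/(-786 + I)
√(S(1703, -2117) + V(f(-41))) = √(-2117 + (1389 - 41)/(-786 - 41)) = √(-2117 + 1348/(-827)) = √(-2117 - 1/827*1348) = √(-2117 - 1348/827) = √(-1752107/827) = I*√1448992489/827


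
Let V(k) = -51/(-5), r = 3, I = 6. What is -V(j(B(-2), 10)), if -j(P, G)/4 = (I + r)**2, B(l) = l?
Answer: -51/5 ≈ -10.200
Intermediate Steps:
j(P, G) = -324 (j(P, G) = -4*(6 + 3)**2 = -4*9**2 = -4*81 = -324)
V(k) = 51/5 (V(k) = -51*(-1/5) = 51/5)
-V(j(B(-2), 10)) = -1*51/5 = -51/5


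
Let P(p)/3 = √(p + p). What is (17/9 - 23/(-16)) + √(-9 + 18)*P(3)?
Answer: 479/144 + 9*√6 ≈ 25.372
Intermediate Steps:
P(p) = 3*√2*√p (P(p) = 3*√(p + p) = 3*√(2*p) = 3*(√2*√p) = 3*√2*√p)
(17/9 - 23/(-16)) + √(-9 + 18)*P(3) = (17/9 - 23/(-16)) + √(-9 + 18)*(3*√2*√3) = (17*(⅑) - 23*(-1/16)) + √9*(3*√6) = (17/9 + 23/16) + 3*(3*√6) = 479/144 + 9*√6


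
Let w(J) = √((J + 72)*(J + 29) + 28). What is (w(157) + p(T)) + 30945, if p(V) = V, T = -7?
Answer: 30938 + √42622 ≈ 31144.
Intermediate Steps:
w(J) = √(28 + (29 + J)*(72 + J)) (w(J) = √((72 + J)*(29 + J) + 28) = √((29 + J)*(72 + J) + 28) = √(28 + (29 + J)*(72 + J)))
(w(157) + p(T)) + 30945 = (√(2116 + 157² + 101*157) - 7) + 30945 = (√(2116 + 24649 + 15857) - 7) + 30945 = (√42622 - 7) + 30945 = (-7 + √42622) + 30945 = 30938 + √42622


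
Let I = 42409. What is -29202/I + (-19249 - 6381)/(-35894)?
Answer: 19383041/761114323 ≈ 0.025467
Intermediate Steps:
-29202/I + (-19249 - 6381)/(-35894) = -29202/42409 + (-19249 - 6381)/(-35894) = -29202*1/42409 - 25630*(-1/35894) = -29202/42409 + 12815/17947 = 19383041/761114323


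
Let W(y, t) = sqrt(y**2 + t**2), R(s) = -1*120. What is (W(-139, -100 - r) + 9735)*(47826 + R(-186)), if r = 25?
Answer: 464417910 + 47706*sqrt(34946) ≈ 4.7334e+8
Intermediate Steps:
R(s) = -120
W(y, t) = sqrt(t**2 + y**2)
(W(-139, -100 - r) + 9735)*(47826 + R(-186)) = (sqrt((-100 - 1*25)**2 + (-139)**2) + 9735)*(47826 - 120) = (sqrt((-100 - 25)**2 + 19321) + 9735)*47706 = (sqrt((-125)**2 + 19321) + 9735)*47706 = (sqrt(15625 + 19321) + 9735)*47706 = (sqrt(34946) + 9735)*47706 = (9735 + sqrt(34946))*47706 = 464417910 + 47706*sqrt(34946)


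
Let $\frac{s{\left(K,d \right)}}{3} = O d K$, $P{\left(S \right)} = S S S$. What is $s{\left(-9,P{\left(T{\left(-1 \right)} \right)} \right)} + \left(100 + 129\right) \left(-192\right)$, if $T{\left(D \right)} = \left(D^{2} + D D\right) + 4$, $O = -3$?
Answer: $-26472$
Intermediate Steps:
$T{\left(D \right)} = 4 + 2 D^{2}$ ($T{\left(D \right)} = \left(D^{2} + D^{2}\right) + 4 = 2 D^{2} + 4 = 4 + 2 D^{2}$)
$P{\left(S \right)} = S^{3}$ ($P{\left(S \right)} = S^{2} S = S^{3}$)
$s{\left(K,d \right)} = - 9 K d$ ($s{\left(K,d \right)} = 3 - 3 d K = 3 \left(- 3 K d\right) = - 9 K d$)
$s{\left(-9,P{\left(T{\left(-1 \right)} \right)} \right)} + \left(100 + 129\right) \left(-192\right) = \left(-9\right) \left(-9\right) \left(4 + 2 \left(-1\right)^{2}\right)^{3} + \left(100 + 129\right) \left(-192\right) = \left(-9\right) \left(-9\right) \left(4 + 2 \cdot 1\right)^{3} + 229 \left(-192\right) = \left(-9\right) \left(-9\right) \left(4 + 2\right)^{3} - 43968 = \left(-9\right) \left(-9\right) 6^{3} - 43968 = \left(-9\right) \left(-9\right) 216 - 43968 = 17496 - 43968 = -26472$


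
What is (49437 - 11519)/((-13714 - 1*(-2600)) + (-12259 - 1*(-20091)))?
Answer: -18959/1641 ≈ -11.553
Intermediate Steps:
(49437 - 11519)/((-13714 - 1*(-2600)) + (-12259 - 1*(-20091))) = 37918/((-13714 + 2600) + (-12259 + 20091)) = 37918/(-11114 + 7832) = 37918/(-3282) = 37918*(-1/3282) = -18959/1641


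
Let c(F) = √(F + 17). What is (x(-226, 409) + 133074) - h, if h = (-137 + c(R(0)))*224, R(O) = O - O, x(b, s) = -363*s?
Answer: 15295 - 224*√17 ≈ 14371.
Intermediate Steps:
R(O) = 0
c(F) = √(17 + F)
h = -30688 + 224*√17 (h = (-137 + √(17 + 0))*224 = (-137 + √17)*224 = -30688 + 224*√17 ≈ -29764.)
(x(-226, 409) + 133074) - h = (-363*409 + 133074) - (-30688 + 224*√17) = (-148467 + 133074) + (30688 - 224*√17) = -15393 + (30688 - 224*√17) = 15295 - 224*√17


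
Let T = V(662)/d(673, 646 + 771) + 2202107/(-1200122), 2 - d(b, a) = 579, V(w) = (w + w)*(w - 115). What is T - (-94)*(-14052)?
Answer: -915546266361427/692470394 ≈ -1.3221e+6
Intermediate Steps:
V(w) = 2*w*(-115 + w) (V(w) = (2*w)*(-115 + w) = 2*w*(-115 + w))
d(b, a) = -577 (d(b, a) = 2 - 1*579 = 2 - 579 = -577)
T = -870432571555/692470394 (T = (2*662*(-115 + 662))/(-577) + 2202107/(-1200122) = (2*662*547)*(-1/577) + 2202107*(-1/1200122) = 724228*(-1/577) - 2202107/1200122 = -724228/577 - 2202107/1200122 = -870432571555/692470394 ≈ -1257.0)
T - (-94)*(-14052) = -870432571555/692470394 - (-94)*(-14052) = -870432571555/692470394 - 1*1320888 = -870432571555/692470394 - 1320888 = -915546266361427/692470394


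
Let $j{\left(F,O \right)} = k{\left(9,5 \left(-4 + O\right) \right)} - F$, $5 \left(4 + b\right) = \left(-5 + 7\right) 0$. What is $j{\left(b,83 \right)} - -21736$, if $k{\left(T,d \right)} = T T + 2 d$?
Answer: $22611$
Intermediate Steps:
$b = -4$ ($b = -4 + \frac{\left(-5 + 7\right) 0}{5} = -4 + \frac{2 \cdot 0}{5} = -4 + \frac{1}{5} \cdot 0 = -4 + 0 = -4$)
$k{\left(T,d \right)} = T^{2} + 2 d$
$j{\left(F,O \right)} = 41 - F + 10 O$ ($j{\left(F,O \right)} = \left(9^{2} + 2 \cdot 5 \left(-4 + O\right)\right) - F = \left(81 + 2 \left(-20 + 5 O\right)\right) - F = \left(81 + \left(-40 + 10 O\right)\right) - F = \left(41 + 10 O\right) - F = 41 - F + 10 O$)
$j{\left(b,83 \right)} - -21736 = \left(41 - -4 + 10 \cdot 83\right) - -21736 = \left(41 + 4 + 830\right) + 21736 = 875 + 21736 = 22611$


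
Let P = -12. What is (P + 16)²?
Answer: 16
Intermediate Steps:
(P + 16)² = (-12 + 16)² = 4² = 16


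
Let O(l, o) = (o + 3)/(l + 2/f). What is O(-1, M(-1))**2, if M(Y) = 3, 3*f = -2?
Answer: 9/4 ≈ 2.2500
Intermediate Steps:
f = -2/3 (f = (1/3)*(-2) = -2/3 ≈ -0.66667)
O(l, o) = (3 + o)/(-3 + l) (O(l, o) = (o + 3)/(l + 2/(-2/3)) = (3 + o)/(l + 2*(-3/2)) = (3 + o)/(l - 3) = (3 + o)/(-3 + l))
O(-1, M(-1))**2 = ((3 + 3)/(-3 - 1))**2 = (6/(-4))**2 = (-1/4*6)**2 = (-3/2)**2 = 9/4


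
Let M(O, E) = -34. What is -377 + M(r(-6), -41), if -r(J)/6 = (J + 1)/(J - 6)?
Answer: -411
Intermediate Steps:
r(J) = -6*(1 + J)/(-6 + J) (r(J) = -6*(J + 1)/(J - 6) = -6*(1 + J)/(-6 + J))
-377 + M(r(-6), -41) = -377 - 34 = -411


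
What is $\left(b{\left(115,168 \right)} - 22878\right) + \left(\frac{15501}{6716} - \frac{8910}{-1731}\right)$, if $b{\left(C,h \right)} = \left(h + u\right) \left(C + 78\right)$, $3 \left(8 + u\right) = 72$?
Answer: $\frac{48987308285}{3875132} \approx 12641.0$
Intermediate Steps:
$u = 16$ ($u = -8 + \frac{1}{3} \cdot 72 = -8 + 24 = 16$)
$b{\left(C,h \right)} = \left(16 + h\right) \left(78 + C\right)$ ($b{\left(C,h \right)} = \left(h + 16\right) \left(C + 78\right) = \left(16 + h\right) \left(78 + C\right)$)
$\left(b{\left(115,168 \right)} - 22878\right) + \left(\frac{15501}{6716} - \frac{8910}{-1731}\right) = \left(\left(1248 + 16 \cdot 115 + 78 \cdot 168 + 115 \cdot 168\right) - 22878\right) + \left(\frac{15501}{6716} - \frac{8910}{-1731}\right) = \left(\left(1248 + 1840 + 13104 + 19320\right) - 22878\right) + \left(15501 \cdot \frac{1}{6716} - - \frac{2970}{577}\right) = \left(35512 - 22878\right) + \left(\frac{15501}{6716} + \frac{2970}{577}\right) = 12634 + \frac{28890597}{3875132} = \frac{48987308285}{3875132}$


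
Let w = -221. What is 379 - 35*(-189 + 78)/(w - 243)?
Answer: 171971/464 ≈ 370.63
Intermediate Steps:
379 - 35*(-189 + 78)/(w - 243) = 379 - 35*(-189 + 78)/(-221 - 243) = 379 - (-3885)/(-464) = 379 - (-3885)*(-1)/464 = 379 - 35*111/464 = 379 - 3885/464 = 171971/464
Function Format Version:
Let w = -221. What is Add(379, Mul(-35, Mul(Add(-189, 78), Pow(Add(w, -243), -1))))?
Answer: Rational(171971, 464) ≈ 370.63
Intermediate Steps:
Add(379, Mul(-35, Mul(Add(-189, 78), Pow(Add(w, -243), -1)))) = Add(379, Mul(-35, Mul(Add(-189, 78), Pow(Add(-221, -243), -1)))) = Add(379, Mul(-35, Mul(-111, Pow(-464, -1)))) = Add(379, Mul(-35, Mul(-111, Rational(-1, 464)))) = Add(379, Mul(-35, Rational(111, 464))) = Add(379, Rational(-3885, 464)) = Rational(171971, 464)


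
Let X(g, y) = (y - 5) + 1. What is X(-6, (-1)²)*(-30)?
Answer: 90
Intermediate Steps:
X(g, y) = -4 + y (X(g, y) = (-5 + y) + 1 = -4 + y)
X(-6, (-1)²)*(-30) = (-4 + (-1)²)*(-30) = (-4 + 1)*(-30) = -3*(-30) = 90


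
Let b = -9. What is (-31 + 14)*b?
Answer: 153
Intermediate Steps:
(-31 + 14)*b = (-31 + 14)*(-9) = -17*(-9) = 153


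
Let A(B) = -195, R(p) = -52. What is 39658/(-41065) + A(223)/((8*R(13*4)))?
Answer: -653081/1314080 ≈ -0.49699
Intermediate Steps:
39658/(-41065) + A(223)/((8*R(13*4))) = 39658/(-41065) - 195/(8*(-52)) = 39658*(-1/41065) - 195/(-416) = -39658/41065 - 195*(-1/416) = -39658/41065 + 15/32 = -653081/1314080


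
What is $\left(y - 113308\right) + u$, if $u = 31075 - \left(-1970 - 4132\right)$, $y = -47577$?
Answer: $-123708$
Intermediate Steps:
$u = 37177$ ($u = 31075 - \left(-1970 - 4132\right) = 31075 - -6102 = 31075 + 6102 = 37177$)
$\left(y - 113308\right) + u = \left(-47577 - 113308\right) + 37177 = -160885 + 37177 = -123708$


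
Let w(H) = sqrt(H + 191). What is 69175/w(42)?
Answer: 69175*sqrt(233)/233 ≈ 4531.8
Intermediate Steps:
w(H) = sqrt(191 + H)
69175/w(42) = 69175/(sqrt(191 + 42)) = 69175/(sqrt(233)) = 69175*(sqrt(233)/233) = 69175*sqrt(233)/233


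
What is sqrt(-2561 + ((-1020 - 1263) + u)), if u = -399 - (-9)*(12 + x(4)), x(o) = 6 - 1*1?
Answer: I*sqrt(5090) ≈ 71.344*I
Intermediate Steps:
x(o) = 5 (x(o) = 6 - 1 = 5)
u = -246 (u = -399 - (-9)*(12 + 5) = -399 - (-9)*17 = -399 - 1*(-153) = -399 + 153 = -246)
sqrt(-2561 + ((-1020 - 1263) + u)) = sqrt(-2561 + ((-1020 - 1263) - 246)) = sqrt(-2561 + (-2283 - 246)) = sqrt(-2561 - 2529) = sqrt(-5090) = I*sqrt(5090)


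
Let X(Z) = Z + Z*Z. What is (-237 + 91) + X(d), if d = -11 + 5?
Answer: -116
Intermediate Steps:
d = -6
X(Z) = Z + Z**2
(-237 + 91) + X(d) = (-237 + 91) - 6*(1 - 6) = -146 - 6*(-5) = -146 + 30 = -116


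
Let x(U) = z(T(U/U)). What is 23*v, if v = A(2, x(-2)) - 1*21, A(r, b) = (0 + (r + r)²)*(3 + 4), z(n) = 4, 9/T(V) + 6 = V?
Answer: 2093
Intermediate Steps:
T(V) = 9/(-6 + V)
x(U) = 4
A(r, b) = 28*r² (A(r, b) = (0 + (2*r)²)*7 = (0 + 4*r²)*7 = (4*r²)*7 = 28*r²)
v = 91 (v = 28*2² - 1*21 = 28*4 - 21 = 112 - 21 = 91)
23*v = 23*91 = 2093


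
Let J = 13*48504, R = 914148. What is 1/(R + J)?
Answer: 1/1544700 ≈ 6.4737e-7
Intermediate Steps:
J = 630552
1/(R + J) = 1/(914148 + 630552) = 1/1544700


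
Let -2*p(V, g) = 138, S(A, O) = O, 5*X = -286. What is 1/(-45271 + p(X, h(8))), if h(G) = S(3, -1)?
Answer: -1/45340 ≈ -2.2056e-5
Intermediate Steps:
X = -286/5 (X = (1/5)*(-286) = -286/5 ≈ -57.200)
h(G) = -1
p(V, g) = -69 (p(V, g) = -1/2*138 = -69)
1/(-45271 + p(X, h(8))) = 1/(-45271 - 69) = 1/(-45340) = -1/45340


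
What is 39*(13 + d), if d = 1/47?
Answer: 23868/47 ≈ 507.83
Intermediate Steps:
d = 1/47 ≈ 0.021277
39*(13 + d) = 39*(13 + 1/47) = 39*(612/47) = 23868/47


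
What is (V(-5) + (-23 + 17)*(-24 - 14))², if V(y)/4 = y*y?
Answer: 107584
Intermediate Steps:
V(y) = 4*y² (V(y) = 4*(y*y) = 4*y²)
(V(-5) + (-23 + 17)*(-24 - 14))² = (4*(-5)² + (-23 + 17)*(-24 - 14))² = (4*25 - 6*(-38))² = (100 + 228)² = 328² = 107584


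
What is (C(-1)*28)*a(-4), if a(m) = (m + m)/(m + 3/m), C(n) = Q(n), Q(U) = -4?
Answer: -3584/19 ≈ -188.63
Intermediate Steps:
C(n) = -4
a(m) = 2*m/(m + 3/m) (a(m) = (2*m)/(m + 3/m) = 2*m/(m + 3/m))
(C(-1)*28)*a(-4) = (-4*28)*(2*(-4)²/(3 + (-4)²)) = -224*16/(3 + 16) = -224*16/19 = -112*32/19 = -3584/19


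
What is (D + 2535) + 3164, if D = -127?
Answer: 5572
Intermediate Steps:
(D + 2535) + 3164 = (-127 + 2535) + 3164 = 2408 + 3164 = 5572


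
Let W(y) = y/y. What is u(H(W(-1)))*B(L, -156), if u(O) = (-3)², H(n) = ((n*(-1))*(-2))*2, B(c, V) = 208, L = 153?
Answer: 1872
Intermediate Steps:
W(y) = 1
H(n) = 4*n (H(n) = (-n*(-2))*2 = (2*n)*2 = 4*n)
u(O) = 9
u(H(W(-1)))*B(L, -156) = 9*208 = 1872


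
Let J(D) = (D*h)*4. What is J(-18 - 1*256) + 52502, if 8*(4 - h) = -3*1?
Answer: 47707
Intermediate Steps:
h = 35/8 (h = 4 - (-3)/8 = 4 - ⅛*(-3) = 4 + 3/8 = 35/8 ≈ 4.3750)
J(D) = 35*D/2 (J(D) = (D*(35/8))*4 = (35*D/8)*4 = 35*D/2)
J(-18 - 1*256) + 52502 = 35*(-18 - 1*256)/2 + 52502 = 35*(-18 - 256)/2 + 52502 = (35/2)*(-274) + 52502 = -4795 + 52502 = 47707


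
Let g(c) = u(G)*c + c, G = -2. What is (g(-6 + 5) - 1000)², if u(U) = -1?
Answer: 1000000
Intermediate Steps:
g(c) = 0 (g(c) = -c + c = 0)
(g(-6 + 5) - 1000)² = (0 - 1000)² = (-1000)² = 1000000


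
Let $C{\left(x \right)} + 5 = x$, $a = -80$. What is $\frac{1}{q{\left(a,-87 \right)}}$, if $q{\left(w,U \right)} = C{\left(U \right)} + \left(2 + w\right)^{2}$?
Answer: $\frac{1}{5992} \approx 0.00016689$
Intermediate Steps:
$C{\left(x \right)} = -5 + x$
$q{\left(w,U \right)} = -5 + U + \left(2 + w\right)^{2}$ ($q{\left(w,U \right)} = \left(-5 + U\right) + \left(2 + w\right)^{2} = -5 + U + \left(2 + w\right)^{2}$)
$\frac{1}{q{\left(a,-87 \right)}} = \frac{1}{-5 - 87 + \left(2 - 80\right)^{2}} = \frac{1}{-5 - 87 + \left(-78\right)^{2}} = \frac{1}{-5 - 87 + 6084} = \frac{1}{5992}$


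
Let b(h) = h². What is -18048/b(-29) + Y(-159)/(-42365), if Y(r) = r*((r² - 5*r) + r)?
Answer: 2700991803/35628965 ≈ 75.809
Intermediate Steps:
Y(r) = r*(r² - 4*r)
-18048/b(-29) + Y(-159)/(-42365) = -18048/((-29)²) + ((-159)²*(-4 - 159))/(-42365) = -18048/841 + (25281*(-163))*(-1/42365) = -18048*1/841 - 4120803*(-1/42365) = -18048/841 + 4120803/42365 = 2700991803/35628965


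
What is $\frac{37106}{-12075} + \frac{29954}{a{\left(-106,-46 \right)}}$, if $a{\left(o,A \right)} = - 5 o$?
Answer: $\frac{34202837}{639975} \approx 53.444$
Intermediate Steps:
$\frac{37106}{-12075} + \frac{29954}{a{\left(-106,-46 \right)}} = \frac{37106}{-12075} + \frac{29954}{\left(-5\right) \left(-106\right)} = 37106 \left(- \frac{1}{12075}\right) + \frac{29954}{530} = - \frac{37106}{12075} + 29954 \cdot \frac{1}{530} = - \frac{37106}{12075} + \frac{14977}{265} = \frac{34202837}{639975}$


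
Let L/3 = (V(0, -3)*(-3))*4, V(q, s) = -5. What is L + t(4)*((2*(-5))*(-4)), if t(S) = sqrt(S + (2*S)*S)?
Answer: 420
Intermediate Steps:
t(S) = sqrt(S + 2*S**2)
L = 180 (L = 3*(-5*(-3)*4) = 3*(15*4) = 3*60 = 180)
L + t(4)*((2*(-5))*(-4)) = 180 + sqrt(4*(1 + 2*4))*((2*(-5))*(-4)) = 180 + sqrt(4*(1 + 8))*(-10*(-4)) = 180 + sqrt(4*9)*40 = 180 + sqrt(36)*40 = 180 + 6*40 = 180 + 240 = 420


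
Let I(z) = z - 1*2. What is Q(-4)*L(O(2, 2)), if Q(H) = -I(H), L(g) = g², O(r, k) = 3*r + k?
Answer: 384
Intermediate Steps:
O(r, k) = k + 3*r
I(z) = -2 + z (I(z) = z - 2 = -2 + z)
Q(H) = 2 - H (Q(H) = -(-2 + H) = 2 - H)
Q(-4)*L(O(2, 2)) = (2 - 1*(-4))*(2 + 3*2)² = (2 + 4)*(2 + 6)² = 6*8² = 6*64 = 384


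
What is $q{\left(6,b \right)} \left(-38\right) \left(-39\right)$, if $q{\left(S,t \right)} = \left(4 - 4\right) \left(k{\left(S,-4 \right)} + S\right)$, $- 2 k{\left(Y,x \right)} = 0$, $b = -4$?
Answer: $0$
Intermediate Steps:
$k{\left(Y,x \right)} = 0$ ($k{\left(Y,x \right)} = \left(- \frac{1}{2}\right) 0 = 0$)
$q{\left(S,t \right)} = 0$ ($q{\left(S,t \right)} = \left(4 - 4\right) \left(0 + S\right) = 0 S = 0$)
$q{\left(6,b \right)} \left(-38\right) \left(-39\right) = 0 \left(-38\right) \left(-39\right) = 0 \left(-39\right) = 0$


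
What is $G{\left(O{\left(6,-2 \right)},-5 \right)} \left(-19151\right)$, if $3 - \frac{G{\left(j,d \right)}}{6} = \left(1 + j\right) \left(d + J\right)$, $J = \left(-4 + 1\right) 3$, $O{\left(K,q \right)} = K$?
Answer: $-11605506$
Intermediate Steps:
$J = -9$ ($J = \left(-3\right) 3 = -9$)
$G{\left(j,d \right)} = 18 - 6 \left(1 + j\right) \left(-9 + d\right)$ ($G{\left(j,d \right)} = 18 - 6 \left(1 + j\right) \left(d - 9\right) = 18 - 6 \left(1 + j\right) \left(-9 + d\right)$)
$G{\left(O{\left(6,-2 \right)},-5 \right)} \left(-19151\right) = \left(72 - -30 + 54 \cdot 6 - \left(-30\right) 6\right) \left(-19151\right) = \left(72 + 30 + 324 + 180\right) \left(-19151\right) = 606 \left(-19151\right) = -11605506$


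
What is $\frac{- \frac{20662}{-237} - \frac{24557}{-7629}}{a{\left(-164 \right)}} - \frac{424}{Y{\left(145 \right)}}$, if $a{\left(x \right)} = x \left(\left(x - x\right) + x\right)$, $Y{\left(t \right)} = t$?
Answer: $- \frac{6865130202659}{2350446684720} \approx -2.9208$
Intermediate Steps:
$a{\left(x \right)} = x^{2}$ ($a{\left(x \right)} = x \left(0 + x\right) = x x = x^{2}$)
$\frac{- \frac{20662}{-237} - \frac{24557}{-7629}}{a{\left(-164 \right)}} - \frac{424}{Y{\left(145 \right)}} = \frac{- \frac{20662}{-237} - \frac{24557}{-7629}}{\left(-164\right)^{2}} - \frac{424}{145} = \frac{\left(-20662\right) \left(- \frac{1}{237}\right) - - \frac{24557}{7629}}{26896} - \frac{424}{145} = \left(\frac{20662}{237} + \frac{24557}{7629}\right) \frac{1}{26896} - \frac{424}{145} = \frac{54483469}{602691} \cdot \frac{1}{26896} - \frac{424}{145} = \frac{54483469}{16209977136} - \frac{424}{145} = - \frac{6865130202659}{2350446684720}$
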